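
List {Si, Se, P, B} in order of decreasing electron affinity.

Se > Si > P > B

Adding an electron releases more energy for atoms nearer the top right (short of the noble gases).
These span different periods and groups, so the two trends combine.
P > B: the two effects oppose for this pair; the across-period effect wins (72 vs 27 kJ/mol).
Si > P: this pair runs against the simple trend — see the exception note.
Se > Si: period and group pull opposite ways; the across-period shift dominates (195 vs 134 kJ/mol).
Note the exception: Si has a higher electron affinity than P, contrary to the simple trend — adding an electron to P's half-filled 3p³ is unfavourable, so Si (3p²) has the more exothermic EA.
For reference (kJ/mol): B 27, Si 134, P 72, Se 195.
So from highest to lowest: Se > Si > P > B.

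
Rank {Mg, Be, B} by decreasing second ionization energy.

B > Be > Mg

After 1 electron has been removed, what remains? Mg⁺ still has 1 valence electron; Be⁺ still has 1 valence electron; B⁺ still has 2 valence electrons.
All are still removing valence electrons, so compare the +1 ions as you would atoms: IE_2 generally rises across a period (higher Z_eff) and falls down a group (larger shell), subject to the usual subshell exceptions.
Valence configurations: Mg⁺ [Ne]3s¹, Be⁺ [He]2s¹, B⁺ [He]2s².
Tabulated IE_2 (kJ/mol): Mg 1451, Be 1757, B 2427.
Putting it together, IE_2: Mg < Be < B.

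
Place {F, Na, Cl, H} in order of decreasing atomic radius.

H is in period 1, group 1; F is in period 2, group 17; Na is in period 3, group 1; Cl is in period 3, group 17.
Radius decreases left→right (rising Z_eff, same n) and increases top→bottom (higher n).
Neither a single period nor a single group — weigh both effects.
F > H: period and group pull opposite ways; the down-group shift dominates (64 vs 32 pm).
Cl > F: Cl sits below F in group 17, so the down-group effect alone puts Cl larger.
Na > Cl: both are in period 3; the period trend gives Na the larger value.
For reference (pm): H 32, F 64, Na 155, Cl 99.
So from largest to smallest: Na > Cl > F > H.

Na > Cl > F > H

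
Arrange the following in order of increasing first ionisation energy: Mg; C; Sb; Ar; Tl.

C is in period 2, group 14; Mg is in period 3, group 2; Ar is in period 3, group 18; Sb is in period 5, group 15; Tl is in period 6, group 13.
IE₁ increases left→right with effective nuclear charge and decreases top→bottom as the valence shell moves farther out.
These span different periods and groups, so the two trends combine.
Mg > Tl: the two effects oppose for this pair; the down-group effect wins (738 vs 589 kJ/mol).
Sb > Mg: period and group pull opposite ways; the across-period shift dominates (831 vs 738 kJ/mol).
C > Sb: period and group pull opposite ways; the down-group shift dominates (1086 vs 831 kJ/mol).
Ar > C: the two effects oppose for this pair; the across-period effect wins (1521 vs 1086 kJ/mol).
Tabulated first ionization energy (kJ/mol): C 1086, Mg 738, Ar 1521, Sb 831, Tl 589.
So from lowest to highest: Tl < Mg < Sb < C < Ar.

Tl < Mg < Sb < C < Ar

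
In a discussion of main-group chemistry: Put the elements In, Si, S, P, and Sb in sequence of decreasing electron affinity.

S, Si, Sb, P, In

Adding an electron releases more energy for atoms nearer the top right (short of the noble gases).
Here both period and group differ, so the two effects have to be weighed against each other.
P > In: both effects reinforce here, so P is clearly the higher of the two.
Sb > P: this pair runs against the simple trend — see the exception note.
Si > Sb: period and group pull opposite ways; the down-group shift dominates (134 vs 103 kJ/mol).
S > Si: S lies to the right of Si in period 3, so the across-period effect alone puts S higher.
Note the exception: Sb has a higher electron affinity than P, contrary to the simple trend — both are half-filled np³, but the pairing/repulsion penalty for the added electron shrinks as the p orbitals become larger and more diffuse down the group, and for Sb that outweighs the weaker nuclear attraction.
Note the exception: Si has a higher electron affinity than P, contrary to the simple trend — adding an electron to P's half-filled 3p³ is unfavourable, so Si (3p²) has the more exothermic EA.
Tabulated electron affinity (kJ/mol): Si 134, P 72, S 200, In 29, Sb 103.
So from highest to lowest: S > Si > Sb > P > In.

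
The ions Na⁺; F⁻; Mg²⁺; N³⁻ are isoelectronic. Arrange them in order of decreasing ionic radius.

All of these have 10 electrons, so size is governed by nuclear charge alone: the more protons, the stronger the pull on the same electron cloud, and the smaller the ion.
Nuclear charges: Mg²⁺ (Z=12), Na⁺ (Z=11), F⁻ (Z=9), N³⁻ (Z=7).
Largest to smallest: N³⁻ > F⁻ > Na⁺ > Mg²⁺.

N³⁻, F⁻, Na⁺, Mg²⁺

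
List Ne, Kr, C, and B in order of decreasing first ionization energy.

Ne > Kr > C > B

B is in period 2, group 13; C is in period 2, group 14; Ne is in period 2, group 18; Kr is in period 4, group 18.
First ionization energy rises across a period (greater Z_eff holds electrons more tightly) and falls down a group (valence electrons are farther from the nucleus).
Neither a single period nor a single group — weigh both effects.
C > B: C lies to the right of B in period 2, so the across-period effect alone puts C higher.
Kr > C: period and group pull opposite ways; the across-period shift dominates (1351 vs 1086 kJ/mol).
Ne > Kr: Ne sits above Kr in group 18, so the down-group effect alone puts Ne higher.
Tabulated first ionization energy (kJ/mol): B 801, C 1086, Ne 2081, Kr 1351.
So from highest to lowest: Ne > Kr > C > B.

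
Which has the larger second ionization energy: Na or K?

Na

After 1 electron has been removed, what remains? Na⁺ is the bare [Ne] core; K⁺ is the bare [Ar] core.
All of these are removing an electron from a noble-gas core or deeper; the smaller core (lower principal quantum number) is held far more tightly, and within a period the higher nuclear charge binds the same core more tightly.
The numbers (kJ/mol): Na 4562, K 3052.
Hence IE_2: K < Na.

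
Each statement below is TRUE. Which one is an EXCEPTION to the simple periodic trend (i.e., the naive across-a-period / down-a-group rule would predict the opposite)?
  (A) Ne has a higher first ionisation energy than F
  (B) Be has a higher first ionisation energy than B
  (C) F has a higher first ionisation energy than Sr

(B)

The general trend: first ionisation energy increases across a period and decreases down a group.
(A) Ne (period 2, group 18) vs F (period 2, group 17): the stated order agrees with the simple trend.
(B) Be (period 2, group 2) vs B (period 2, group 13): the stated order contradicts the simple trend.
(C) F (period 2, group 17) vs Sr (period 5, group 2): the stated order agrees with the simple trend.
The exception is (B): removing B's lone 2p electron is easier than breaking Be's filled 2s².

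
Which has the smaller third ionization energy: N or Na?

N

IE_3 is the cost of taking one more electron from the +2 cation: N²⁺ still has 3 valence electrons; Na²⁺ is already 1 electron into the core.
Pulling an electron out of a noble-gas core costs far more than removing a remaining valence electron, so Na sits at the high end of IE_3.
The numbers (kJ/mol): N 4578, Na 6910.
So the third ionization energies run N < Na.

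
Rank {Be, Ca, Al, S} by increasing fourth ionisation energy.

IE_4 is the cost of taking one more electron from the +3 cation: Be³⁺ is already 1 electron into the core; Ca³⁺ is already 1 electron into the core; Al³⁺ is the bare [Ne] core; S³⁺ still has 3 valence electrons.
Pulling an electron out of a noble-gas core costs far more than removing a remaining valence electron, so Ca, Al and Be sit at the high end of IE_4.
Approximate IE_4 values (kJ/mol): Be 21007, Ca 6491, Al 11577, S 4556.
So the fourth ionization energies run S < Ca < Al < Be.

S, Ca, Al, Be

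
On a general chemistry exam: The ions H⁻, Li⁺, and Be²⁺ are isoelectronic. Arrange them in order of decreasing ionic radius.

H⁻, Li⁺, Be²⁺

All of these have 2 electrons, so size is governed by nuclear charge alone: the more protons, the stronger the pull on the same electron cloud, and the smaller the ion.
Nuclear charges: Be²⁺ (Z=4), Li⁺ (Z=3), H⁻ (Z=1).
Largest to smallest: H⁻ > Li⁺ > Be²⁺.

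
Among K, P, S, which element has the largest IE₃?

After 2 electrons have been removed, what remains? K²⁺ is already 1 electron into the core; P²⁺ still has 3 valence electrons; S²⁺ still has 4 valence electrons.
Breaking into a closed-shell core is much more expensive than removing a leftover valence electron — K has the largest IE_3 here.
Valence configurations: P²⁺ [Ne]3s²3p¹, S²⁺ [Ne]3s²3p².
Approximate IE_3 values (kJ/mol): K 4420, P 2914, S 3357.
Putting it together, IE_3: P < S < K.

K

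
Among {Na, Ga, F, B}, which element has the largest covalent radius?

Na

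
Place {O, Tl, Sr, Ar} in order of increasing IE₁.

O is in period 2, group 16; Ar is in period 3, group 18; Sr is in period 5, group 2; Tl is in period 6, group 13.
Removing the outermost electron gets harder across a period and easier down a group.
Here both period and group differ, so the two effects have to be weighed against each other.
Tl > Sr: the two effects oppose for this pair; the across-period effect wins (589 vs 550 kJ/mol).
O > Tl: both effects reinforce here, so O is clearly the higher of the two.
Ar > O: period and group pull opposite ways; the across-period shift dominates (1521 vs 1314 kJ/mol).
For reference (kJ/mol): O 1314, Ar 1521, Sr 550, Tl 589.
So from lowest to highest: Sr < Tl < O < Ar.

Sr < Tl < O < Ar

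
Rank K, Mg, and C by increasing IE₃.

After 2 electrons have been removed, what remains? K²⁺ is already 1 electron into the core; Mg²⁺ is the bare [Ne] core; C²⁺ still has 2 valence electrons.
Usually core removal costs more than valence removal, but here the competition is close: a tightly held n=2 valence electron can cost more to remove than an n=3 core electron, so the actual values have to decide it.
Approximate IE_3 values (kJ/mol): K 4420, Mg 7733, C 4620.
Putting it together, IE_3: K < C < Mg.

K < C < Mg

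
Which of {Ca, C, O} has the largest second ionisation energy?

O

IE_2 is the cost of taking one more electron from the +1 cation: Ca⁺ still has 1 valence electron; C⁺ still has 3 valence electrons; O⁺ still has 5 valence electrons.
All are still removing valence electrons, so compare the +1 ions as you would atoms: IE_2 generally rises across a period (higher Z_eff) and falls down a group (larger shell), subject to the usual subshell exceptions.
Valence configurations: Ca⁺ [Ar]4s¹, C⁺ [He]2s²2p¹, O⁺ [He]2s²2p³.
The numbers (kJ/mol): Ca 1145, C 2353, O 3388.
Overall IE_2 order: Ca < C < O.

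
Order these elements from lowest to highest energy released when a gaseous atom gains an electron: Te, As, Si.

Si is in period 3, group 14; As is in period 4, group 15; Te is in period 5, group 16.
Atoms with high Z_eff and room in the valence shell (especially the halogens) have the most exothermic electron affinities.
A diagonal step moves right (one effect) and down (the opposite effect) at once.
Si > As: the two effects oppose for this pair; the down-group effect wins (134 vs 78 kJ/mol).
Te > Si: period and group pull opposite ways; the across-period shift dominates (190 vs 134 kJ/mol).
Approximate values (kJ/mol): Si 134, As 78, Te 190.
So from lowest to highest: As < Si < Te.

As < Si < Te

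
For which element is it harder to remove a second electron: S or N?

N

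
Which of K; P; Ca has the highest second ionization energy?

IE_2 is the cost of taking one more electron from the +1 cation: K⁺ is the bare [Ar] core; P⁺ still has 4 valence electrons; Ca⁺ still has 1 valence electron.
Core electrons are held far more tightly than valence electrons, so K tops the IE_2 order.
Valence configurations: P⁺ [Ne]3s²3p², Ca⁺ [Ar]4s¹.
Approximate IE_2 values (kJ/mol): K 3052, P 1907, Ca 1145.
Hence IE_2: Ca < P < K.

K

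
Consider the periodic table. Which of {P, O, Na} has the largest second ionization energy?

Consider each +1 ion: P⁺ still has 4 valence electrons; O⁺ still has 5 valence electrons; Na⁺ is the bare [Ne] core.
Core electrons are held far more tightly than valence electrons, so Na tops the IE_2 order.
Valence configurations: P⁺ [Ne]3s²3p², O⁺ [He]2s²2p³.
Tabulated IE_2 (kJ/mol): P 1907, O 3388, Na 4562.
So the second ionization energies run P < O < Na.

Na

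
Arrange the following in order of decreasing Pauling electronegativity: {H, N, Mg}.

H is in period 1, group 1; N is in period 2, group 15; Mg is in period 3, group 2.
Smaller atoms with higher effective nuclear charge are more electronegative.
These span different periods and groups, so the two trends combine.
H > Mg: period and group pull opposite ways; the down-group shift dominates (2.20 vs 1.31).
N > H: period and group pull opposite ways; the across-period shift dominates (3.04 vs 2.20).
Tabulated electronegativity (Pauling): H 2.20, N 3.04, Mg 1.31.
So from highest to lowest: N > H > Mg.

N > H > Mg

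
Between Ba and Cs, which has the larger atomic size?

Cs

Moving right in a period, electrons are added to the same shell under a stronger nuclear pull, so atoms get smaller; moving down, a new shell is opened and atoms get larger.
All lie in period 6, so atomic radius increases right to left.
So Cs has the larger atomic size (Cs > Ba).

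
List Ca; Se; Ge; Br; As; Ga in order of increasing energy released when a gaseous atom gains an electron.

Ca < Ga < As < Ge < Se < Br

Ca is in period 4, group 2; Ga is in period 4, group 13; Ge is in period 4, group 14; As is in period 4, group 15; Se is in period 4, group 16; Br is in period 4, group 17.
Adding an electron releases more energy for atoms nearer the top right (short of the noble gases).
All lie in period 4; the across-period trend (electron affinity increases left to right) applies, with the exception below.
Note the exception: Ge has a higher electron affinity than As, contrary to the simple trend — adding an electron to As's half-filled 4p³ is unfavourable, so Ge (4p²) has the more exothermic EA.
For reference (kJ/mol): Ca 2, Ga 29, Ge 119, As 78, Se 195, Br 325.
So from lowest to highest: Ca < Ga < As < Ge < Se < Br.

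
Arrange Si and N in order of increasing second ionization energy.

Si < N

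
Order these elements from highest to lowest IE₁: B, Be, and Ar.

Ar > Be > B

Be is in period 2, group 2; B is in period 2, group 13; Ar is in period 3, group 18.
First ionization energy rises across a period (greater Z_eff holds electrons more tightly) and falls down a group (valence electrons are farther from the nucleus).
Neither a single period nor a single group — weigh both effects.
Be > B: this pair runs against the simple trend — see the exception note.
Ar > Be: period and group pull opposite ways; the across-period shift dominates (1521 vs 900 kJ/mol).
Note the exception: Be has a higher first ionization energy than B, contrary to the simple trend — removing B's lone 2p electron is easier than breaking Be's filled 2s².
Approximate values (kJ/mol): Be 900, B 801, Ar 1521.
So from highest to lowest: Ar > Be > B.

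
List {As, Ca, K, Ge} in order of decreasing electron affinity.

K is in period 4, group 1; Ca is in period 4, group 2; Ge is in period 4, group 14; As is in period 4, group 15.
Electron affinity generally becomes more exothermic across a period toward the halogens and less exothermic down a group.
All lie in period 4; the across-period trend (electron affinity increases left to right) applies, with the exception below.
Note the exception: K has a higher electron affinity than Ca, contrary to the simple trend — adding an electron to Ca (ns²) has to open a new, higher-energy np subshell, which is unfavourable.
Note the exception: Ge has a higher electron affinity than As, contrary to the simple trend — adding an electron to As's half-filled 4p³ is unfavourable, so Ge (4p²) has the more exothermic EA.
Tabulated electron affinity (kJ/mol): K 48, Ca 2, Ge 119, As 78.
So from highest to lowest: Ge > As > K > Ca.

Ge > As > K > Ca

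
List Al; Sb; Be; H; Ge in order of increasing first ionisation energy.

H is in period 1, group 1; Be is in period 2, group 2; Al is in period 3, group 13; Ge is in period 4, group 14; Sb is in period 5, group 15.
Across a period the outer electron is held more tightly (higher IE₁); down a group it sits in a higher shell, more shielded, and comes off more easily.
A diagonal step moves right (one effect) and down (the opposite effect) at once.
Ge > Al: the two effects oppose for this pair; the across-period effect wins (762 vs 578 kJ/mol).
Sb > Ge: the two effects oppose for this pair; the across-period effect wins (831 vs 762 kJ/mol).
Be > Sb: period and group pull opposite ways; the down-group shift dominates (900 vs 831 kJ/mol).
H > Be: period and group pull opposite ways; the down-group shift dominates (1312 vs 900 kJ/mol).
Tabulated first ionization energy (kJ/mol): H 1312, Be 900, Al 578, Ge 762, Sb 831.
So from lowest to highest: Al < Ge < Sb < Be < H.

Al < Ge < Sb < Be < H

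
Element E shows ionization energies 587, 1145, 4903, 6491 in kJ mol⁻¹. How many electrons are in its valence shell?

Look for the largest jump between consecutive ionization energies: IE3/IE2 ≈ 4.3, far larger than any earlier ratio.
That jump marks the point where a core electron is being removed. So the atom has 2 valence electrons.

2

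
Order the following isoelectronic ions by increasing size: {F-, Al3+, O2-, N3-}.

Al3+, F-, O2-, N3-

All of these have 10 electrons, so size is governed by nuclear charge alone: the more protons, the stronger the pull on the same electron cloud, and the smaller the ion.
Nuclear charges: Al3+ (Z=13), F- (Z=9), O2- (Z=8), N3- (Z=7).
Smallest to largest: Al3+ < F- < O2- < N3-.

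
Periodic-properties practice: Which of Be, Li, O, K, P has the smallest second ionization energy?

Be

After 1 electron has been removed, what remains? Be⁺ still has 1 valence electron; Li⁺ is the bare [He] core; O⁺ still has 5 valence electrons; K⁺ is the bare [Ar] core; P⁺ still has 4 valence electrons.
Usually core removal costs more than valence removal, but here the competition is close: a tightly held n=2 valence electron can cost more to remove than an n=3 core electron, so the actual values have to decide it.
Valence configurations: Be⁺ [He]2s¹, O⁺ [He]2s²2p³, P⁺ [Ne]3s²3p².
Approximate IE_2 values (kJ/mol): Be 1757, Li 7298, O 3388, K 3052, P 1907.
Hence IE_2: Be < P < K < O < Li.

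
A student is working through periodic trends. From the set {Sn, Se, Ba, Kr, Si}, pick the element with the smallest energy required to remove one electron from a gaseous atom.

Ba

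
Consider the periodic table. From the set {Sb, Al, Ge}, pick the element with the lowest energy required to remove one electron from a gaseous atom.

Al

Al is in period 3, group 13; Ge is in period 4, group 14; Sb is in period 5, group 15.
IE₁ increases left→right with effective nuclear charge and decreases top→bottom as the valence shell moves farther out.
A diagonal step moves right (one effect) and down (the opposite effect) at once.
Ge > Al: the two effects oppose for this pair; the across-period effect wins (762 vs 578 kJ/mol).
Sb > Ge: period and group pull opposite ways; the across-period shift dominates (831 vs 762 kJ/mol).
Approximate values (kJ/mol): Al 578, Ge 762, Sb 831.
The lowest energy required to remove one electron from a gaseous atom among these belongs to Al.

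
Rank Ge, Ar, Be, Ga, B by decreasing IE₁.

Be is in period 2, group 2; B is in period 2, group 13; Ar is in period 3, group 18; Ga is in period 4, group 13; Ge is in period 4, group 14.
First ionization energy rises across a period (greater Z_eff holds electrons more tightly) and falls down a group (valence electrons are farther from the nucleus).
These span different periods and groups, so the two trends combine.
Ge > Ga: Ge lies to the right of Ga in period 4, so the across-period effect alone puts Ge higher.
B > Ge: the two effects oppose for this pair; the down-group effect wins (801 vs 762 kJ/mol).
Be > B: this pair runs against the simple trend — see the exception note.
Ar > Be: the two effects oppose for this pair; the across-period effect wins (1521 vs 900 kJ/mol).
Note the exception: Be has a higher first ionization energy than B, contrary to the simple trend — removing B's lone 2p electron is easier than breaking Be's filled 2s².
For reference (kJ/mol): Be 900, B 801, Ar 1521, Ga 579, Ge 762.
So from highest to lowest: Ar > Be > B > Ge > Ga.

Ar, Be, B, Ge, Ga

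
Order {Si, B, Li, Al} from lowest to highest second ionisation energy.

Si < Al < B < Li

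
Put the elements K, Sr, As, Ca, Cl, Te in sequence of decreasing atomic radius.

Cl is in period 3, group 17; K is in period 4, group 1; Ca is in period 4, group 2; As is in period 4, group 15; Sr is in period 5, group 2; Te is in period 5, group 16.
Across a period the added protons contract the valence shell; down a group each new principal shell makes the atom larger.
Here both period and group differ, so the two effects have to be weighed against each other.
As > Cl: both effects reinforce here, so As is clearly the larger of the two.
Te > As: the two effects oppose for this pair; the down-group effect wins (136 vs 121 pm).
Ca > Te: the two effects oppose for this pair; the across-period effect wins (171 vs 136 pm).
Sr > Ca: they share group 2; the group trend gives Sr the larger value.
K > Sr: period and group pull opposite ways; the across-period shift dominates (196 vs 185 pm).
Tabulated atomic radius (pm): Cl 99, K 196, Ca 171, As 121, Sr 185, Te 136.
So from largest to smallest: K > Sr > Ca > Te > As > Cl.

K > Sr > Ca > Te > As > Cl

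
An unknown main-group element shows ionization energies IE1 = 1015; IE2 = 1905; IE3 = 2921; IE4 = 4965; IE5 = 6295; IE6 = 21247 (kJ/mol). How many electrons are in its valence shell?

5

Look for the largest jump between consecutive ionization energies: IE6/IE5 ≈ 3.4, far larger than any earlier ratio.
That jump marks the point where a core electron is being removed. So the atom has 5 valence electrons.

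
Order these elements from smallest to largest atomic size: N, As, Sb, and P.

N < P < As < Sb

N is in period 2, group 15; P is in period 3, group 15; As is in period 4, group 15; Sb is in period 5, group 15.
Radius decreases left→right (rising Z_eff, same n) and increases top→bottom (higher n).
All are in group 15, so atomic radius increases down the group.
So from smallest to largest: N < P < As < Sb.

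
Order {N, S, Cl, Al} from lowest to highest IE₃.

Al < S < Cl < N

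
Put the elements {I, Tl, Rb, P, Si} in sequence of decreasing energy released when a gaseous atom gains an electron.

Si is in period 3, group 14; P is in period 3, group 15; Rb is in period 5, group 1; I is in period 5, group 17; Tl is in period 6, group 13.
Adding an electron releases more energy for atoms nearer the top right (short of the noble gases).
Here both period and group differ, so the two effects have to be weighed against each other.
Rb > Tl: period and group pull opposite ways; the down-group shift dominates (47 vs 19 kJ/mol).
P > Rb: relative to Rb, both the across-period and down-group shifts push P's electron affinity up.
Si > P: this pair runs against the simple trend — see the exception note.
I > Si: period and group pull opposite ways; the across-period shift dominates (295 vs 134 kJ/mol).
Note the exception: Si has a higher electron affinity than P, contrary to the simple trend — adding an electron to P's half-filled 3p³ is unfavourable, so Si (3p²) has the more exothermic EA.
Tabulated electron affinity (kJ/mol): Si 134, P 72, Rb 47, I 295, Tl 19.
So from highest to lowest: I > Si > P > Rb > Tl.

I, Si, P, Rb, Tl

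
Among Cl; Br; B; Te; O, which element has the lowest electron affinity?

B

Atoms with high Z_eff and room in the valence shell (especially the halogens) have the most exothermic electron affinities.
Neither a single period nor a single group — weigh both effects.
O > B: both are in period 2; the period trend gives O the larger value.
Te > O: this pair runs against the simple trend — see the exception note.
Br > Te: relative to Te, both the across-period and down-group shifts push Br's electron affinity up.
Cl > Br: they share group 17; the group trend gives Cl the larger value.
Note the exception: Te has a higher electron affinity than O, contrary to the simple trend — O's compact 2p subshell gives strong electron–electron repulsion on the added electron.
Approximate values (kJ/mol): B 27, O 141, Cl 349, Br 325, Te 190.
The lowest electron affinity among these belongs to B.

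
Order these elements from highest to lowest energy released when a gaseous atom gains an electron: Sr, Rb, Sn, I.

I > Sn > Rb > Sr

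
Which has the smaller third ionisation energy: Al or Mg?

Al

The third ionization energy removes an electron from the +2 ion. For each element: Al²⁺ still has 1 valence electron; Mg²⁺ is the bare [Ne] core.
Pulling an electron out of a noble-gas core costs far more than removing a remaining valence electron, so Mg sits at the high end of IE_3.
Approximate IE_3 values (kJ/mol): Al 2745, Mg 7733.
Overall IE_3 order: Al < Mg.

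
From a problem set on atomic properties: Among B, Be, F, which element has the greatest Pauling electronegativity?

F

Be is in period 2, group 2; B is in period 2, group 13; F is in period 2, group 17.
Atoms toward the upper right of the periodic table pull bonding electrons most strongly.
All lie in period 2, so electronegativity increases left to right.
The greatest Pauling electronegativity among these belongs to F.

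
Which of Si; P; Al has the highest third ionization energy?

Consider each +2 ion: Si²⁺ still has 2 valence electrons; P²⁺ still has 3 valence electrons; Al²⁺ still has 1 valence electron.
All are still removing valence electrons, so compare the +2 ions as you would atoms: IE_3 generally rises across a period (higher Z_eff) and falls down a group (larger shell), subject to the usual subshell exceptions.
Valence configurations: Si²⁺ [Ne]3s², P²⁺ [Ne]3s²3p¹, Al²⁺ [Ne]3s¹.
P²⁺ loses a lone 3p electron whereas Si²⁺ must break into a filled 3s² pair, so IE_3(Si) > IE_3(P) even though P has the higher nuclear charge.
The numbers (kJ/mol): Si 3232, P 2914, Al 2745.
Hence IE_3: Al < P < Si.

Si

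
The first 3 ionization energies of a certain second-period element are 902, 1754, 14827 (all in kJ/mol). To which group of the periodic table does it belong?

Look for the largest jump between consecutive ionization energies: IE3/IE2 ≈ 8.5, far larger than any earlier ratio.
That jump marks the point where a core electron is being removed. So the atom has 2 valence electrons.
A main-group element with 2 valence electrons is in group 2.

Group 2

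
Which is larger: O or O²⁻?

Forming O²⁻ adds 2 electrons to O. More electron–electron repulsion in the same shell, with unchanged nuclear charge, lets the cloud expand.
An anion is larger than its parent atom: O²⁻ > O.

O²⁻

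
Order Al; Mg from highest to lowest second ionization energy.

The second ionization energy removes an electron from the +1 ion. For each element: Al⁺ still has 2 valence electrons; Mg⁺ still has 1 valence electron.
All are still removing valence electrons, so compare the +1 ions as you would atoms: IE_2 generally rises across a period (higher Z_eff) and falls down a group (larger shell), subject to the usual subshell exceptions.
Valence configurations: Al⁺ [Ne]3s², Mg⁺ [Ne]3s¹.
The numbers (kJ/mol): Al 1817, Mg 1451.
Hence IE_2: Mg < Al.

Al > Mg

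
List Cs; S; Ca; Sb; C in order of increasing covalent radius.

C < S < Sb < Ca < Cs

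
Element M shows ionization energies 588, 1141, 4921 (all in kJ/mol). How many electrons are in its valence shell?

2

Look for the largest jump between consecutive ionization energies: IE3/IE2 ≈ 4.3, far larger than any earlier ratio.
That jump marks the point where a core electron is being removed. So the atom has 2 valence electrons.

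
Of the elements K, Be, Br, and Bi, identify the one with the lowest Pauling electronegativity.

Smaller atoms with higher effective nuclear charge are more electronegative.
These span different periods and groups, so the two trends combine.
Be > K: both effects reinforce here, so Be is clearly the higher of the two.
Bi > Be: the two effects oppose for this pair; the across-period effect wins (2.02 vs 1.57).
Br > Bi: both effects reinforce here, so Br is clearly the higher of the two.
Tabulated electronegativity (Pauling): Be 1.57, K 0.82, Br 2.96, Bi 2.02.
The lowest Pauling electronegativity among these belongs to K.

K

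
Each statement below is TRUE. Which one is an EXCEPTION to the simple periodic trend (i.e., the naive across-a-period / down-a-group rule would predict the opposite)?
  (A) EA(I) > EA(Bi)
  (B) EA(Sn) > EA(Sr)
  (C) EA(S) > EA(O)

(C)

The general trend: electron affinity increases across a period and decreases down a group.
(A) I (period 5, group 17) vs Bi (period 6, group 15): the stated order agrees with the simple trend.
(B) Sn (period 5, group 14) vs Sr (period 5, group 2): the stated order agrees with the simple trend.
(C) S (period 3, group 16) vs O (period 2, group 16): the stated order contradicts the simple trend.
The exception is (C): the compact 2p subshell of O repels the added electron more than S's larger 3p does.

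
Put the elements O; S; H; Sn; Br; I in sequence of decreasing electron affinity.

H is in period 1, group 1; O is in period 2, group 16; S is in period 3, group 16; Br is in period 4, group 17; Sn is in period 5, group 14; I is in period 5, group 17.
Electron affinity generally becomes more exothermic across a period toward the halogens and less exothermic down a group.
Neither a single period nor a single group — weigh both effects.
Sn > H: period and group pull opposite ways; the across-period shift dominates (107 vs 73 kJ/mol).
O > Sn: both effects reinforce here, so O is clearly the higher of the two.
S > O: this pair runs against the simple trend — see the exception note.
I > S: the two effects oppose for this pair; the across-period effect wins (295 vs 200 kJ/mol).
Br > I: they share group 17; the group trend gives Br the larger value.
Note the exception: S has a higher electron affinity than O, contrary to the simple trend — the compact 2p subshell of O repels the added electron more than S's larger 3p does.
For reference (kJ/mol): H 73, O 141, S 200, Br 325, Sn 107, I 295.
So from highest to lowest: Br > I > S > O > Sn > H.

Br > I > S > O > Sn > H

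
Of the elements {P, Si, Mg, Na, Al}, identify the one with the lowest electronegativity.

Na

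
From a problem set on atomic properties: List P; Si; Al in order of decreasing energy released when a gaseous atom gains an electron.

Si, P, Al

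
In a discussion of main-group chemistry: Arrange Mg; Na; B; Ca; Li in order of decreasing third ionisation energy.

IE_3 is the cost of taking one more electron from the +2 cation: Mg²⁺ is the bare [Ne] core; Na²⁺ is already 1 electron into the core; B²⁺ still has 1 valence electron; Ca²⁺ is the bare [Ar] core; Li²⁺ is already 1 electron into the core.
Breaking into a closed-shell core is much more expensive than removing a leftover valence electron — Ca, Na, Mg and Li have the largest IE_3 here.
Tabulated IE_3 (kJ/mol): Mg 7733, Na 6910, B 3660, Ca 4912, Li 11815.
Overall IE_3 order: B < Ca < Na < Mg < Li.

Li > Mg > Na > Ca > B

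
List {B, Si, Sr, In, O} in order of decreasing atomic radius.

B is in period 2, group 13; O is in period 2, group 16; Si is in period 3, group 14; Sr is in period 5, group 2; In is in period 5, group 13.
Across a period the added protons contract the valence shell; down a group each new principal shell makes the atom larger.
Here both period and group differ, so the two effects have to be weighed against each other.
B > O: both are in period 2; the period trend gives B the larger value.
Si > B: the two effects oppose for this pair; the down-group effect wins (116 vs 85 pm).
In > Si: both effects reinforce here, so In is clearly the larger of the two.
Sr > In: Sr lies to the left of In in period 5, so the across-period effect alone puts Sr larger.
Tabulated atomic radius (pm): B 85, O 63, Si 116, Sr 185, In 142.
So from largest to smallest: Sr > In > Si > B > O.

Sr, In, Si, B, O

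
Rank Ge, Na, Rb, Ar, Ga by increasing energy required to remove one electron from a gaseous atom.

Na is in period 3, group 1; Ar is in period 3, group 18; Ga is in period 4, group 13; Ge is in period 4, group 14; Rb is in period 5, group 1.
First ionization energy rises across a period (greater Z_eff holds electrons more tightly) and falls down a group (valence electrons are farther from the nucleus).
Neither a single period nor a single group — weigh both effects.
Na > Rb: Na sits above Rb in group 1, so the down-group effect alone puts Na higher.
Ga > Na: the two effects oppose for this pair; the across-period effect wins (579 vs 496 kJ/mol).
Ge > Ga: both are in period 4; the period trend gives Ge the larger value.
Ar > Ge: relative to Ge, both the across-period and down-group shifts push Ar's first ionization energy up.
Tabulated first ionization energy (kJ/mol): Na 496, Ar 1521, Ga 579, Ge 762, Rb 403.
So from lowest to highest: Rb < Na < Ga < Ge < Ar.

Rb < Na < Ga < Ge < Ar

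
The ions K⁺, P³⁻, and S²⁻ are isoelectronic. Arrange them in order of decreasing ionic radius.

All of these have 18 electrons, so size is governed by nuclear charge alone: the more protons, the stronger the pull on the same electron cloud, and the smaller the ion.
Nuclear charges: K⁺ (Z=19), S²⁻ (Z=16), P³⁻ (Z=15).
Largest to smallest: P³⁻ > S²⁻ > K⁺.

P³⁻ > S²⁻ > K⁺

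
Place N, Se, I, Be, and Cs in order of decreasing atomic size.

Cs, I, Se, Be, N

Be is in period 2, group 2; N is in period 2, group 15; Se is in period 4, group 16; I is in period 5, group 17; Cs is in period 6, group 1.
Radius decreases left→right (rising Z_eff, same n) and increases top→bottom (higher n).
Here both period and group differ, so the two effects have to be weighed against each other.
Be > N: both are in period 2; the period trend gives Be the larger value.
Se > Be: the two effects oppose for this pair; the down-group effect wins (116 vs 102 pm).
I > Se: the two effects oppose for this pair; the down-group effect wins (133 vs 116 pm).
Cs > I: both effects reinforce here, so Cs is clearly the larger of the two.
For reference (pm): Be 102, N 71, Se 116, I 133, Cs 232.
So from largest to smallest: Cs > I > Se > Be > N.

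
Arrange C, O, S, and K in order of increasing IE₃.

S < K < C < O

IE_3 is the cost of taking one more electron from the +2 cation: C²⁺ still has 2 valence electrons; O²⁺ still has 4 valence electrons; S²⁺ still has 4 valence electrons; K²⁺ is already 1 electron into the core.
Usually core removal costs more than valence removal, but here the competition is close: a tightly held n=2 valence electron can cost more to remove than an n=3 core electron, so the actual values have to decide it.
Valence configurations: C²⁺ [He]2s², O²⁺ [He]2s²2p², S²⁺ [Ne]3s²3p².
The numbers (kJ/mol): C 4620, O 5300, S 3357, K 4420.
Putting it together, IE_3: S < K < C < O.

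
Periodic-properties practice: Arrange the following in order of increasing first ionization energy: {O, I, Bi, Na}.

Na, Bi, I, O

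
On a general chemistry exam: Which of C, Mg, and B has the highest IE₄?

B

Consider each +3 ion: C³⁺ still has 1 valence electron; Mg³⁺ is already 1 electron into the core; B³⁺ is the bare [He] core.
Core electrons are held far more tightly than valence electrons, so Mg and B top the IE_4 order.
Tabulated IE_4 (kJ/mol): C 6223, Mg 10543, B 25026.
Hence IE_4: C < Mg < B.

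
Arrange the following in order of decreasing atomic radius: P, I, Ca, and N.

Ca > I > P > N

Moving right in a period, electrons are added to the same shell under a stronger nuclear pull, so atoms get smaller; moving down, a new shell is opened and atoms get larger.
Here both period and group differ, so the two effects have to be weighed against each other.
P > N: P sits below N in group 15, so the down-group effect alone puts P larger.
I > P: period and group pull opposite ways; the down-group shift dominates (133 vs 111 pm).
Ca > I: period and group pull opposite ways; the across-period shift dominates (171 vs 133 pm).
Approximate values (pm): N 71, P 111, Ca 171, I 133.
So from largest to smallest: Ca > I > P > N.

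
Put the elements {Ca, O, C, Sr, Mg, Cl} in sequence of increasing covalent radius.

O, C, Cl, Mg, Ca, Sr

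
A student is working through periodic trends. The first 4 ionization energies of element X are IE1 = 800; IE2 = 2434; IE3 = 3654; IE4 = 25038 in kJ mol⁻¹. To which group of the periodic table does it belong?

Group 13

Look for the largest jump between consecutive ionization energies: IE4/IE3 ≈ 6.9, far larger than any earlier ratio.
That jump marks the point where a core electron is being removed. So the atom has 3 valence electrons.
A main-group element with 3 valence electrons is in group 13.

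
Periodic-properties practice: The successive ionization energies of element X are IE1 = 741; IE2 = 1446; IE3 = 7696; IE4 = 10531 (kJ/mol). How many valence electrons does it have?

2

Look for the largest jump between consecutive ionization energies: IE3/IE2 ≈ 5.3, far larger than any earlier ratio.
That jump marks the point where a core electron is being removed. So the atom has 2 valence electrons.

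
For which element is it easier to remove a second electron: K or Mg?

After 1 electron has been removed, what remains? K⁺ is the bare [Ar] core; Mg⁺ still has 1 valence electron.
Core electrons are held far more tightly than valence electrons, so K tops the IE_2 order.
Tabulated IE_2 (kJ/mol): K 3052, Mg 1451.
So the second ionization energies run Mg < K.

Mg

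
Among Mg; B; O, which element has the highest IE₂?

O

Consider each +1 ion: Mg⁺ still has 1 valence electron; B⁺ still has 2 valence electrons; O⁺ still has 5 valence electrons.
All are still removing valence electrons, so compare the +1 ions as you would atoms: IE_2 generally rises across a period (higher Z_eff) and falls down a group (larger shell), subject to the usual subshell exceptions.
Valence configurations: Mg⁺ [Ne]3s¹, B⁺ [He]2s², O⁺ [He]2s²2p³.
Approximate IE_2 values (kJ/mol): Mg 1451, B 2427, O 3388.
So the second ionization energies run Mg < B < O.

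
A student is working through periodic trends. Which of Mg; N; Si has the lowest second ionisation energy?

Mg

The second ionization energy removes an electron from the +1 ion. For each element: Mg⁺ still has 1 valence electron; N⁺ still has 4 valence electrons; Si⁺ still has 3 valence electrons.
All are still removing valence electrons, so compare the +1 ions as you would atoms: IE_2 generally rises across a period (higher Z_eff) and falls down a group (larger shell), subject to the usual subshell exceptions.
Valence configurations: Mg⁺ [Ne]3s¹, N⁺ [He]2s²2p², Si⁺ [Ne]3s²3p¹.
Tabulated IE_2 (kJ/mol): Mg 1451, N 2856, Si 1577.
Hence IE_2: Mg < Si < N.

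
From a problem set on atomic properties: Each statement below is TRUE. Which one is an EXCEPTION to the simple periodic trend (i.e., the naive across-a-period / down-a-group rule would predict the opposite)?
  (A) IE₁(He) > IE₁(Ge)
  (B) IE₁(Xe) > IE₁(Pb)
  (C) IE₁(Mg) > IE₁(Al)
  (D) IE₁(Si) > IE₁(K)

The general trend: first ionization energy increases across a period and decreases down a group.
(A) He (period 1, group 18) vs Ge (period 4, group 14): the stated order agrees with the simple trend.
(B) Xe (period 5, group 18) vs Pb (period 6, group 14): the stated order agrees with the simple trend.
(C) Mg (period 3, group 2) vs Al (period 3, group 13): the stated order contradicts the simple trend.
(D) Si (period 3, group 14) vs K (period 4, group 1): the stated order agrees with the simple trend.
The exception is (C): Al's single 3p electron is easier to remove than one from Mg's filled 3s².

(C)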